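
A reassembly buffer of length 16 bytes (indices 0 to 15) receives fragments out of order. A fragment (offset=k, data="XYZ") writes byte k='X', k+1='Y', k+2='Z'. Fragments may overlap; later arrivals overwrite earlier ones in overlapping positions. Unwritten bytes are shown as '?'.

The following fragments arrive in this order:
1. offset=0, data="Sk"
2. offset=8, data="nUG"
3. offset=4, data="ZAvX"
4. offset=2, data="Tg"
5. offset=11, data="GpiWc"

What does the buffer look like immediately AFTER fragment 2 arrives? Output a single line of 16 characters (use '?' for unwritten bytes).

Answer: Sk??????nUG?????

Derivation:
Fragment 1: offset=0 data="Sk" -> buffer=Sk??????????????
Fragment 2: offset=8 data="nUG" -> buffer=Sk??????nUG?????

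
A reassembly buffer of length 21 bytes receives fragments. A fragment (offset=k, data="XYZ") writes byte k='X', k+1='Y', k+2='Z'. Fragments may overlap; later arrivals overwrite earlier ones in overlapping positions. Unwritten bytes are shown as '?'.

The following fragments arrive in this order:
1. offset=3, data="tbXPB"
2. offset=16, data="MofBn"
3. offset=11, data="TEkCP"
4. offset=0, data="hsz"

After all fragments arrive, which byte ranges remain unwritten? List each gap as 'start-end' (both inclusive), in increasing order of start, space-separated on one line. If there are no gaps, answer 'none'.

Fragment 1: offset=3 len=5
Fragment 2: offset=16 len=5
Fragment 3: offset=11 len=5
Fragment 4: offset=0 len=3
Gaps: 8-10

Answer: 8-10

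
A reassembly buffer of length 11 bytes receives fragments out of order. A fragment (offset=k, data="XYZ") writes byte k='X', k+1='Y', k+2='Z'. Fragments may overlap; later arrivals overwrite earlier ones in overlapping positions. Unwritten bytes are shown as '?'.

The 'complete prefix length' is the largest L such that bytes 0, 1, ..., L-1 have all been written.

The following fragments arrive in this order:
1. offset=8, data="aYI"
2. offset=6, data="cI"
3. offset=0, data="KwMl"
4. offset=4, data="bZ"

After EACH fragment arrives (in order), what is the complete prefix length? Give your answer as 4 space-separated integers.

Answer: 0 0 4 11

Derivation:
Fragment 1: offset=8 data="aYI" -> buffer=????????aYI -> prefix_len=0
Fragment 2: offset=6 data="cI" -> buffer=??????cIaYI -> prefix_len=0
Fragment 3: offset=0 data="KwMl" -> buffer=KwMl??cIaYI -> prefix_len=4
Fragment 4: offset=4 data="bZ" -> buffer=KwMlbZcIaYI -> prefix_len=11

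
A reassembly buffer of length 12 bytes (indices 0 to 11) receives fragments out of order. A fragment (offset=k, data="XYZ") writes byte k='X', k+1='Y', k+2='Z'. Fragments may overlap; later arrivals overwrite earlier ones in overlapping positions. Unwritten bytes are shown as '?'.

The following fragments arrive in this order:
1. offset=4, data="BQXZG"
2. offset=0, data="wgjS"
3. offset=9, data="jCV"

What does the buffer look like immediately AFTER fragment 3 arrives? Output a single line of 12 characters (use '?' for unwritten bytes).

Fragment 1: offset=4 data="BQXZG" -> buffer=????BQXZG???
Fragment 2: offset=0 data="wgjS" -> buffer=wgjSBQXZG???
Fragment 3: offset=9 data="jCV" -> buffer=wgjSBQXZGjCV

Answer: wgjSBQXZGjCV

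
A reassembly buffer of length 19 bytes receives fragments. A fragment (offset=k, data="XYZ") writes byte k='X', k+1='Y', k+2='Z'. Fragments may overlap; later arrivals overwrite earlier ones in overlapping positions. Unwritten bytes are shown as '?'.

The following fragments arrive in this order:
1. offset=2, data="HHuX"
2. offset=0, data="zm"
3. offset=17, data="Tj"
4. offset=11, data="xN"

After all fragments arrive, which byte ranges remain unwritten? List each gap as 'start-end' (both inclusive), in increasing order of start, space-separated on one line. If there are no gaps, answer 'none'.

Fragment 1: offset=2 len=4
Fragment 2: offset=0 len=2
Fragment 3: offset=17 len=2
Fragment 4: offset=11 len=2
Gaps: 6-10 13-16

Answer: 6-10 13-16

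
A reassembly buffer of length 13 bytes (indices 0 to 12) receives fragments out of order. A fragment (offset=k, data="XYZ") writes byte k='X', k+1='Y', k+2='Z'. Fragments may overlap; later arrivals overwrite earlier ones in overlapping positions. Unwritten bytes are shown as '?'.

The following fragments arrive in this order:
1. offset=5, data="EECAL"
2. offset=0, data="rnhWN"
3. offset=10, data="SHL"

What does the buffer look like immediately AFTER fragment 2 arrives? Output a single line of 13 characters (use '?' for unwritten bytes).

Fragment 1: offset=5 data="EECAL" -> buffer=?????EECAL???
Fragment 2: offset=0 data="rnhWN" -> buffer=rnhWNEECAL???

Answer: rnhWNEECAL???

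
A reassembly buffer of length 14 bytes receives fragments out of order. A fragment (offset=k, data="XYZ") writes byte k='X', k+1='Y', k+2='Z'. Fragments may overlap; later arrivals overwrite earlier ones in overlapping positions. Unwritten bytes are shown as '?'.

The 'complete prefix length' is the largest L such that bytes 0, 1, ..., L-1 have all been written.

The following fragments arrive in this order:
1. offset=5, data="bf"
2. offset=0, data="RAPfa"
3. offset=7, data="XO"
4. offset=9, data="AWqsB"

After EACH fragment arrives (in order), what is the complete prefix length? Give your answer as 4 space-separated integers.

Fragment 1: offset=5 data="bf" -> buffer=?????bf??????? -> prefix_len=0
Fragment 2: offset=0 data="RAPfa" -> buffer=RAPfabf??????? -> prefix_len=7
Fragment 3: offset=7 data="XO" -> buffer=RAPfabfXO????? -> prefix_len=9
Fragment 4: offset=9 data="AWqsB" -> buffer=RAPfabfXOAWqsB -> prefix_len=14

Answer: 0 7 9 14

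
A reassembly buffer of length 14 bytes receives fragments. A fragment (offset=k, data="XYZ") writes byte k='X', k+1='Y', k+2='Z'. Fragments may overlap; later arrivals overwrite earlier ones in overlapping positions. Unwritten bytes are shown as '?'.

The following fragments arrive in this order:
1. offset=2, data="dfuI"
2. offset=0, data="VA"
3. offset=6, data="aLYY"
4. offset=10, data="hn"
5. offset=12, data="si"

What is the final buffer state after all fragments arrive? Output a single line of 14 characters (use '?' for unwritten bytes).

Answer: VAdfuIaLYYhnsi

Derivation:
Fragment 1: offset=2 data="dfuI" -> buffer=??dfuI????????
Fragment 2: offset=0 data="VA" -> buffer=VAdfuI????????
Fragment 3: offset=6 data="aLYY" -> buffer=VAdfuIaLYY????
Fragment 4: offset=10 data="hn" -> buffer=VAdfuIaLYYhn??
Fragment 5: offset=12 data="si" -> buffer=VAdfuIaLYYhnsi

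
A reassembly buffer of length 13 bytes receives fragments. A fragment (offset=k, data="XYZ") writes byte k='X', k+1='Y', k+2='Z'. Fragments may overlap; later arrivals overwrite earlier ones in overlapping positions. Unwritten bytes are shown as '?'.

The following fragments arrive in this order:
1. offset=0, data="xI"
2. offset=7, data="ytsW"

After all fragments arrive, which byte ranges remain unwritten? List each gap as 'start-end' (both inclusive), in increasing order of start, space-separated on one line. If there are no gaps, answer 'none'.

Fragment 1: offset=0 len=2
Fragment 2: offset=7 len=4
Gaps: 2-6 11-12

Answer: 2-6 11-12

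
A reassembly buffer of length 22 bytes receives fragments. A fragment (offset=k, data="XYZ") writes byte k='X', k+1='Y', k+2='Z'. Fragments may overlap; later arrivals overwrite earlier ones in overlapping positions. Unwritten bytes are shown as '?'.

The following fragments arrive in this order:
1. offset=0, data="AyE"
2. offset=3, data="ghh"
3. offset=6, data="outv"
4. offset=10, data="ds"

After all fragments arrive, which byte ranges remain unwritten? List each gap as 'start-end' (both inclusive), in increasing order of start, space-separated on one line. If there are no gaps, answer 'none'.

Fragment 1: offset=0 len=3
Fragment 2: offset=3 len=3
Fragment 3: offset=6 len=4
Fragment 4: offset=10 len=2
Gaps: 12-21

Answer: 12-21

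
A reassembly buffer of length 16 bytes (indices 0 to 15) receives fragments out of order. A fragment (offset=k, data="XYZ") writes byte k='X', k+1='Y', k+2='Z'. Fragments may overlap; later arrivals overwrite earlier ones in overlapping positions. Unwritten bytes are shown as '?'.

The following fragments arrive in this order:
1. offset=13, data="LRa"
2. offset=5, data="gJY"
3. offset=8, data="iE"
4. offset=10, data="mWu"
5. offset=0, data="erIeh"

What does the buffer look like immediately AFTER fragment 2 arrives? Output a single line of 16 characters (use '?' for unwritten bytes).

Fragment 1: offset=13 data="LRa" -> buffer=?????????????LRa
Fragment 2: offset=5 data="gJY" -> buffer=?????gJY?????LRa

Answer: ?????gJY?????LRa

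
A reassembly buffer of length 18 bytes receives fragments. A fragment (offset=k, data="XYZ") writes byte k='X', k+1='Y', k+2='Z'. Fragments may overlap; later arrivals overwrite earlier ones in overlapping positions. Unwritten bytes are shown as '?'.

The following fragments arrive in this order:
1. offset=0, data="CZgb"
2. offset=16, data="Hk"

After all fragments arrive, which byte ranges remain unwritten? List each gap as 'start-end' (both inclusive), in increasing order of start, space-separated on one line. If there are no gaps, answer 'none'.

Answer: 4-15

Derivation:
Fragment 1: offset=0 len=4
Fragment 2: offset=16 len=2
Gaps: 4-15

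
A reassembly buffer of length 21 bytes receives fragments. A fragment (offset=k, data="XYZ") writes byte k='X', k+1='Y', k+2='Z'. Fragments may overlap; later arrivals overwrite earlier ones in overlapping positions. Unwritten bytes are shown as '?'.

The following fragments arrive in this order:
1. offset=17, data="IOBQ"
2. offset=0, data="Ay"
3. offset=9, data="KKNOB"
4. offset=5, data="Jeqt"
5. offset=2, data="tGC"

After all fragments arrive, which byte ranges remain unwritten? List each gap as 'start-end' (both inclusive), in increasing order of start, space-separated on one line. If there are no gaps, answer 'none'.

Answer: 14-16

Derivation:
Fragment 1: offset=17 len=4
Fragment 2: offset=0 len=2
Fragment 3: offset=9 len=5
Fragment 4: offset=5 len=4
Fragment 5: offset=2 len=3
Gaps: 14-16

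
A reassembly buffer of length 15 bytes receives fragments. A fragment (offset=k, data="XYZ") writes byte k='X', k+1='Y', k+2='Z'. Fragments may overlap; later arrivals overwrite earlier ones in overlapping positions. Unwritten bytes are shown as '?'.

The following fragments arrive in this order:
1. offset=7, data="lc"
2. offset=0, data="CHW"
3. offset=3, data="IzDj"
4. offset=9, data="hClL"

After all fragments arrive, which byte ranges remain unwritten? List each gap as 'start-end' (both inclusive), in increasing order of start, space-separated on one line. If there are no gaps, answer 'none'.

Answer: 13-14

Derivation:
Fragment 1: offset=7 len=2
Fragment 2: offset=0 len=3
Fragment 3: offset=3 len=4
Fragment 4: offset=9 len=4
Gaps: 13-14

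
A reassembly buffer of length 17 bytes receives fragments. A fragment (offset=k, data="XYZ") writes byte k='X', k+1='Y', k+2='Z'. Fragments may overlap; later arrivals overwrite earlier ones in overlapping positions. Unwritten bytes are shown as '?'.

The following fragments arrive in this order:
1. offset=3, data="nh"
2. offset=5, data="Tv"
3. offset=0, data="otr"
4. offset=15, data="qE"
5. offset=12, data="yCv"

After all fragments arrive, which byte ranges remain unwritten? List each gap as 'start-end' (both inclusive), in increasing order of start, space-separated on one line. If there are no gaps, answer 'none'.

Answer: 7-11

Derivation:
Fragment 1: offset=3 len=2
Fragment 2: offset=5 len=2
Fragment 3: offset=0 len=3
Fragment 4: offset=15 len=2
Fragment 5: offset=12 len=3
Gaps: 7-11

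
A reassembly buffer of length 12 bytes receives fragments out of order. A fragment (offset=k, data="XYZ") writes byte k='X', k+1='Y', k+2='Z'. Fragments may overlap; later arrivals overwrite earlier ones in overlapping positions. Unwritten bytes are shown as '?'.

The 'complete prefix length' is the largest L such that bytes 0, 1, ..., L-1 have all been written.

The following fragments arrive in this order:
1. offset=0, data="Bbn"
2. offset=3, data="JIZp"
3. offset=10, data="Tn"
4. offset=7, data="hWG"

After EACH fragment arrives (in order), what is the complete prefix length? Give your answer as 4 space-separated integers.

Answer: 3 7 7 12

Derivation:
Fragment 1: offset=0 data="Bbn" -> buffer=Bbn????????? -> prefix_len=3
Fragment 2: offset=3 data="JIZp" -> buffer=BbnJIZp????? -> prefix_len=7
Fragment 3: offset=10 data="Tn" -> buffer=BbnJIZp???Tn -> prefix_len=7
Fragment 4: offset=7 data="hWG" -> buffer=BbnJIZphWGTn -> prefix_len=12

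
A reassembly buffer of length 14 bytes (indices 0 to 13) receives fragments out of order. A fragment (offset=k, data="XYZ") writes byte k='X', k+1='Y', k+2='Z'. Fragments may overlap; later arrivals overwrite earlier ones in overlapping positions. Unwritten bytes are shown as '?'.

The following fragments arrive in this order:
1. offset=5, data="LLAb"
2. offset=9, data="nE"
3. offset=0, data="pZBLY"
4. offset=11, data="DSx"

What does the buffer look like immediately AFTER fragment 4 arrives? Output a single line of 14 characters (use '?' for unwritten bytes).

Fragment 1: offset=5 data="LLAb" -> buffer=?????LLAb?????
Fragment 2: offset=9 data="nE" -> buffer=?????LLAbnE???
Fragment 3: offset=0 data="pZBLY" -> buffer=pZBLYLLAbnE???
Fragment 4: offset=11 data="DSx" -> buffer=pZBLYLLAbnEDSx

Answer: pZBLYLLAbnEDSx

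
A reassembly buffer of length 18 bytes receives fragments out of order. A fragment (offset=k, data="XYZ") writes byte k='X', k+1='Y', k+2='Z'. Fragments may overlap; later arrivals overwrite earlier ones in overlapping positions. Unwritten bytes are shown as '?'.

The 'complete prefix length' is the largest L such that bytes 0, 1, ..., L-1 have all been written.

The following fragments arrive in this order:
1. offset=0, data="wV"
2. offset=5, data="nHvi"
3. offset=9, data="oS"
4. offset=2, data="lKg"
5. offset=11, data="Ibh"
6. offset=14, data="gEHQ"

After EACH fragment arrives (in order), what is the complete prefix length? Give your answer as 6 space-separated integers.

Fragment 1: offset=0 data="wV" -> buffer=wV???????????????? -> prefix_len=2
Fragment 2: offset=5 data="nHvi" -> buffer=wV???nHvi????????? -> prefix_len=2
Fragment 3: offset=9 data="oS" -> buffer=wV???nHvioS??????? -> prefix_len=2
Fragment 4: offset=2 data="lKg" -> buffer=wVlKgnHvioS??????? -> prefix_len=11
Fragment 5: offset=11 data="Ibh" -> buffer=wVlKgnHvioSIbh???? -> prefix_len=14
Fragment 6: offset=14 data="gEHQ" -> buffer=wVlKgnHvioSIbhgEHQ -> prefix_len=18

Answer: 2 2 2 11 14 18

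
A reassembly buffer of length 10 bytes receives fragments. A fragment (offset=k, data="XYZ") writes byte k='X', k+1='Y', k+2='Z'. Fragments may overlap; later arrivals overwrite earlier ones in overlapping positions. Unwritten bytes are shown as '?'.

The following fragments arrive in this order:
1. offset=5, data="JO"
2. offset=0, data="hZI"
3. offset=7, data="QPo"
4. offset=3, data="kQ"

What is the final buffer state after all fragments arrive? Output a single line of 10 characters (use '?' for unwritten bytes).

Answer: hZIkQJOQPo

Derivation:
Fragment 1: offset=5 data="JO" -> buffer=?????JO???
Fragment 2: offset=0 data="hZI" -> buffer=hZI??JO???
Fragment 3: offset=7 data="QPo" -> buffer=hZI??JOQPo
Fragment 4: offset=3 data="kQ" -> buffer=hZIkQJOQPo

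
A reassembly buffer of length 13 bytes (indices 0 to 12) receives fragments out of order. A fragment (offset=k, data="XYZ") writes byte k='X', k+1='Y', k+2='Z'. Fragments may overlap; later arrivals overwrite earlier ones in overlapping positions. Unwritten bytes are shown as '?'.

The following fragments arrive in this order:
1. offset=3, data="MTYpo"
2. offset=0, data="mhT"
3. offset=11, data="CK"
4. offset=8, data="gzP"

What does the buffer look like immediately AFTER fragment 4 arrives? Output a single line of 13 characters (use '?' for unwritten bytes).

Fragment 1: offset=3 data="MTYpo" -> buffer=???MTYpo?????
Fragment 2: offset=0 data="mhT" -> buffer=mhTMTYpo?????
Fragment 3: offset=11 data="CK" -> buffer=mhTMTYpo???CK
Fragment 4: offset=8 data="gzP" -> buffer=mhTMTYpogzPCK

Answer: mhTMTYpogzPCK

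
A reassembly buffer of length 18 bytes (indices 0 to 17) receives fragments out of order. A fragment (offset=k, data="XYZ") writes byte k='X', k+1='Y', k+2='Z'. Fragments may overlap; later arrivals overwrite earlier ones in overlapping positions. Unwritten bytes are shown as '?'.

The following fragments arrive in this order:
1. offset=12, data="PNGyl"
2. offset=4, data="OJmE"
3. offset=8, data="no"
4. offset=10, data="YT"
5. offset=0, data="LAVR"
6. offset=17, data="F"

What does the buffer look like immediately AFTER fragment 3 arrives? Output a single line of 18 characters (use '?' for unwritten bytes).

Fragment 1: offset=12 data="PNGyl" -> buffer=????????????PNGyl?
Fragment 2: offset=4 data="OJmE" -> buffer=????OJmE????PNGyl?
Fragment 3: offset=8 data="no" -> buffer=????OJmEno??PNGyl?

Answer: ????OJmEno??PNGyl?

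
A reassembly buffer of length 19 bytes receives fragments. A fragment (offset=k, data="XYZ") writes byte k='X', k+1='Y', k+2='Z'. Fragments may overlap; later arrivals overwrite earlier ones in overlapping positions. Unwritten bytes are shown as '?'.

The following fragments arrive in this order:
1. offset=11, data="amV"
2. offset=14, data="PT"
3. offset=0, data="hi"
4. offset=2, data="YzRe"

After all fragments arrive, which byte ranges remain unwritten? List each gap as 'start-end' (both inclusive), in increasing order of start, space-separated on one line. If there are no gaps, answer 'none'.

Answer: 6-10 16-18

Derivation:
Fragment 1: offset=11 len=3
Fragment 2: offset=14 len=2
Fragment 3: offset=0 len=2
Fragment 4: offset=2 len=4
Gaps: 6-10 16-18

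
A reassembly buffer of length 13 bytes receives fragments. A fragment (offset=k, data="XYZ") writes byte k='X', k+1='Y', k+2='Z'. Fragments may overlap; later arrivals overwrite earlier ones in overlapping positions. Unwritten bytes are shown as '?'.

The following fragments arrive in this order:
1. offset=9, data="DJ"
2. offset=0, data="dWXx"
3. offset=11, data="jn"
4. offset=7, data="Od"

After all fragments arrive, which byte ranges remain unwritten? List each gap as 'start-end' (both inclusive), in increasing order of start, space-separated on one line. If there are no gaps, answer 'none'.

Fragment 1: offset=9 len=2
Fragment 2: offset=0 len=4
Fragment 3: offset=11 len=2
Fragment 4: offset=7 len=2
Gaps: 4-6

Answer: 4-6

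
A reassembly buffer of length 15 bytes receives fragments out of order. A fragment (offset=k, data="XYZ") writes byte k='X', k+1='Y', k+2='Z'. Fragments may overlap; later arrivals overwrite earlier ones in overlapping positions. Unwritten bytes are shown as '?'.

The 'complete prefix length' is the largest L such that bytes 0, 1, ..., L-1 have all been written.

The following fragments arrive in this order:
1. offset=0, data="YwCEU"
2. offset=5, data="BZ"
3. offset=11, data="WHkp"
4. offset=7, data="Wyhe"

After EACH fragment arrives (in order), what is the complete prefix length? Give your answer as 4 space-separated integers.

Answer: 5 7 7 15

Derivation:
Fragment 1: offset=0 data="YwCEU" -> buffer=YwCEU?????????? -> prefix_len=5
Fragment 2: offset=5 data="BZ" -> buffer=YwCEUBZ???????? -> prefix_len=7
Fragment 3: offset=11 data="WHkp" -> buffer=YwCEUBZ????WHkp -> prefix_len=7
Fragment 4: offset=7 data="Wyhe" -> buffer=YwCEUBZWyheWHkp -> prefix_len=15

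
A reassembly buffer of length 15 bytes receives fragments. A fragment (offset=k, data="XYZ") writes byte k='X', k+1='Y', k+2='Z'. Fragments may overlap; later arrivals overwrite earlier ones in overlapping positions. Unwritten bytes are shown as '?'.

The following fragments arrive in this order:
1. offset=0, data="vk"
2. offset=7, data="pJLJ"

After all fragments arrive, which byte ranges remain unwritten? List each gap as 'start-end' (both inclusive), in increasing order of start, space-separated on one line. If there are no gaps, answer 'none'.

Answer: 2-6 11-14

Derivation:
Fragment 1: offset=0 len=2
Fragment 2: offset=7 len=4
Gaps: 2-6 11-14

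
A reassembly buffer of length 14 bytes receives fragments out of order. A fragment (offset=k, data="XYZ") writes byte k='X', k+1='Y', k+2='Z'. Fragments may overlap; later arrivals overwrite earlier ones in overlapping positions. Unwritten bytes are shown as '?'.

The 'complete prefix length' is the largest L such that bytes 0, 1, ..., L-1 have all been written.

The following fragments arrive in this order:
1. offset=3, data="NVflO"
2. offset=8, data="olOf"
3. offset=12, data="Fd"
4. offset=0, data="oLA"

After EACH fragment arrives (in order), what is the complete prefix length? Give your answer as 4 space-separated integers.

Fragment 1: offset=3 data="NVflO" -> buffer=???NVflO?????? -> prefix_len=0
Fragment 2: offset=8 data="olOf" -> buffer=???NVflOolOf?? -> prefix_len=0
Fragment 3: offset=12 data="Fd" -> buffer=???NVflOolOfFd -> prefix_len=0
Fragment 4: offset=0 data="oLA" -> buffer=oLANVflOolOfFd -> prefix_len=14

Answer: 0 0 0 14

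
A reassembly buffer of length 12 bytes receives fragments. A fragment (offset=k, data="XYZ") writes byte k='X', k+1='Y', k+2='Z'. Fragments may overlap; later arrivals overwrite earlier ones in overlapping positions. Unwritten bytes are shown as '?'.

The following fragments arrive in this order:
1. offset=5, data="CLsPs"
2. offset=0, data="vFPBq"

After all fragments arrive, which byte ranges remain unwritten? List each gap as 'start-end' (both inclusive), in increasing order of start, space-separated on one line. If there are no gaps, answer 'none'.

Answer: 10-11

Derivation:
Fragment 1: offset=5 len=5
Fragment 2: offset=0 len=5
Gaps: 10-11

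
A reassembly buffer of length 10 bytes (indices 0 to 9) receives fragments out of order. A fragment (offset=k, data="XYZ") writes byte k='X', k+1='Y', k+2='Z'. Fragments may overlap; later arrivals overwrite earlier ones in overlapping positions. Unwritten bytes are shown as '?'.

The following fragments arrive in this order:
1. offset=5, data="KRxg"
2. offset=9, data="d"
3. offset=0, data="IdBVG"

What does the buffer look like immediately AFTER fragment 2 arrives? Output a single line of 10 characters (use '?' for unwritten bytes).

Answer: ?????KRxgd

Derivation:
Fragment 1: offset=5 data="KRxg" -> buffer=?????KRxg?
Fragment 2: offset=9 data="d" -> buffer=?????KRxgd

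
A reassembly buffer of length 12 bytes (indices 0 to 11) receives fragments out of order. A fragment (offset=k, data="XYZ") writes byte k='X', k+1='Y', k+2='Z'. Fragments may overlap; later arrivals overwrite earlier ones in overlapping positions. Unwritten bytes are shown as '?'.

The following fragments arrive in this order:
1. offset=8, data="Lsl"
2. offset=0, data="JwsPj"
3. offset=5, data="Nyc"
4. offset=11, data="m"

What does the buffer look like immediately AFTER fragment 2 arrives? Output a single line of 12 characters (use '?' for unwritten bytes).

Fragment 1: offset=8 data="Lsl" -> buffer=????????Lsl?
Fragment 2: offset=0 data="JwsPj" -> buffer=JwsPj???Lsl?

Answer: JwsPj???Lsl?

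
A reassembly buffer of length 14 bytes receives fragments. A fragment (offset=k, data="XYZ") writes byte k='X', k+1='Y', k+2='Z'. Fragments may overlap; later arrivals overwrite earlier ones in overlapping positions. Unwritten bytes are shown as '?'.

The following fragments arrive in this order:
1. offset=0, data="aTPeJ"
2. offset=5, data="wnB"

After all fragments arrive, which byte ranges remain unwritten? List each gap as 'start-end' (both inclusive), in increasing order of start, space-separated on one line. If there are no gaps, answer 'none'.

Fragment 1: offset=0 len=5
Fragment 2: offset=5 len=3
Gaps: 8-13

Answer: 8-13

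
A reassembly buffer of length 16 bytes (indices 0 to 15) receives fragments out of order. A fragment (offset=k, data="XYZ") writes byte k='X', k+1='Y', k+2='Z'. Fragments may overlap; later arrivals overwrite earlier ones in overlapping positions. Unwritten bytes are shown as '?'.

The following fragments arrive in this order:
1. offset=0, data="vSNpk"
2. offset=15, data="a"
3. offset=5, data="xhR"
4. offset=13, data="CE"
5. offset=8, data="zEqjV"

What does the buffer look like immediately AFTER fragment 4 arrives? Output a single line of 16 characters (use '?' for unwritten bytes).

Fragment 1: offset=0 data="vSNpk" -> buffer=vSNpk???????????
Fragment 2: offset=15 data="a" -> buffer=vSNpk??????????a
Fragment 3: offset=5 data="xhR" -> buffer=vSNpkxhR???????a
Fragment 4: offset=13 data="CE" -> buffer=vSNpkxhR?????CEa

Answer: vSNpkxhR?????CEa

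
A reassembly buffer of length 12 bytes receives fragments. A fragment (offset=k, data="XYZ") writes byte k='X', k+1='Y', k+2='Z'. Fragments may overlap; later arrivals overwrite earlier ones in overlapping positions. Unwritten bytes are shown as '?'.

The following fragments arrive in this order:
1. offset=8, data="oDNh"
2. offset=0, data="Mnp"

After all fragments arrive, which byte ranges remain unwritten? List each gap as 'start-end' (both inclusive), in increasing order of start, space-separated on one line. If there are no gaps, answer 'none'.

Answer: 3-7

Derivation:
Fragment 1: offset=8 len=4
Fragment 2: offset=0 len=3
Gaps: 3-7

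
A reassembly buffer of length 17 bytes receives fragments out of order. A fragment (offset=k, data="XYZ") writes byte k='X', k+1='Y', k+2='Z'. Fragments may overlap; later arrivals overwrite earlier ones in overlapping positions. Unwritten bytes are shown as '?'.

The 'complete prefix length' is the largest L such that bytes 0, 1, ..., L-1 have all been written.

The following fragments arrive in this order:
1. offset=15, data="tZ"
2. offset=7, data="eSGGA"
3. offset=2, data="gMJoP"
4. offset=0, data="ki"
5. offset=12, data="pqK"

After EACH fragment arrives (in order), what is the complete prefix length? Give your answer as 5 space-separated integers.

Fragment 1: offset=15 data="tZ" -> buffer=???????????????tZ -> prefix_len=0
Fragment 2: offset=7 data="eSGGA" -> buffer=???????eSGGA???tZ -> prefix_len=0
Fragment 3: offset=2 data="gMJoP" -> buffer=??gMJoPeSGGA???tZ -> prefix_len=0
Fragment 4: offset=0 data="ki" -> buffer=kigMJoPeSGGA???tZ -> prefix_len=12
Fragment 5: offset=12 data="pqK" -> buffer=kigMJoPeSGGApqKtZ -> prefix_len=17

Answer: 0 0 0 12 17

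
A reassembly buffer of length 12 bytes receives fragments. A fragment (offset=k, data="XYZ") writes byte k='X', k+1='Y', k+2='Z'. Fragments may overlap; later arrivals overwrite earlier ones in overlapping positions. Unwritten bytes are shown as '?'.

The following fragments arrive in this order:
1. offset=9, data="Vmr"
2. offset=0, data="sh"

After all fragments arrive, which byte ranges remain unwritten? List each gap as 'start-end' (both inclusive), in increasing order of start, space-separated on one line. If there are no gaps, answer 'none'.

Answer: 2-8

Derivation:
Fragment 1: offset=9 len=3
Fragment 2: offset=0 len=2
Gaps: 2-8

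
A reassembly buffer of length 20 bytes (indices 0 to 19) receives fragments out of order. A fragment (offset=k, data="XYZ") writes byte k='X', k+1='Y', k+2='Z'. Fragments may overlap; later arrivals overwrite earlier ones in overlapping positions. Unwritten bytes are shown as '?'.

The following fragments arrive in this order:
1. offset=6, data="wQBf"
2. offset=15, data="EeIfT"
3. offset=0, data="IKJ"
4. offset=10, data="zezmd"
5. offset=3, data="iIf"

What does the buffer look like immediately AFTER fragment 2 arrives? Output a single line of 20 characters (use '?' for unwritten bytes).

Answer: ??????wQBf?????EeIfT

Derivation:
Fragment 1: offset=6 data="wQBf" -> buffer=??????wQBf??????????
Fragment 2: offset=15 data="EeIfT" -> buffer=??????wQBf?????EeIfT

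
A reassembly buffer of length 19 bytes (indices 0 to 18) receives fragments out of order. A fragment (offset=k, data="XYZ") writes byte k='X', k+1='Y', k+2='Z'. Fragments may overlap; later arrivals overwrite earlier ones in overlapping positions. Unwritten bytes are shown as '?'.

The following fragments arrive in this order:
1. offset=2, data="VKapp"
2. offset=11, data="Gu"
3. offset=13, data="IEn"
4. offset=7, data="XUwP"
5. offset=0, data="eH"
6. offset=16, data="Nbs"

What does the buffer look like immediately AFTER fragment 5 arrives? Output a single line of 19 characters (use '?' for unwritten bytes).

Fragment 1: offset=2 data="VKapp" -> buffer=??VKapp????????????
Fragment 2: offset=11 data="Gu" -> buffer=??VKapp????Gu??????
Fragment 3: offset=13 data="IEn" -> buffer=??VKapp????GuIEn???
Fragment 4: offset=7 data="XUwP" -> buffer=??VKappXUwPGuIEn???
Fragment 5: offset=0 data="eH" -> buffer=eHVKappXUwPGuIEn???

Answer: eHVKappXUwPGuIEn???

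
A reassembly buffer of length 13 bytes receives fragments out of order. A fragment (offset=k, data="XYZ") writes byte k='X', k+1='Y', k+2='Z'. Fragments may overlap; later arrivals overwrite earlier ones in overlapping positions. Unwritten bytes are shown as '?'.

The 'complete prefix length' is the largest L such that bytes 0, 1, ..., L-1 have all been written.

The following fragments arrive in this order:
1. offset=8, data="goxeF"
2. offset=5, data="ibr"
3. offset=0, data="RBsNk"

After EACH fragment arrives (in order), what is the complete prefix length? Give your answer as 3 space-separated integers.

Fragment 1: offset=8 data="goxeF" -> buffer=????????goxeF -> prefix_len=0
Fragment 2: offset=5 data="ibr" -> buffer=?????ibrgoxeF -> prefix_len=0
Fragment 3: offset=0 data="RBsNk" -> buffer=RBsNkibrgoxeF -> prefix_len=13

Answer: 0 0 13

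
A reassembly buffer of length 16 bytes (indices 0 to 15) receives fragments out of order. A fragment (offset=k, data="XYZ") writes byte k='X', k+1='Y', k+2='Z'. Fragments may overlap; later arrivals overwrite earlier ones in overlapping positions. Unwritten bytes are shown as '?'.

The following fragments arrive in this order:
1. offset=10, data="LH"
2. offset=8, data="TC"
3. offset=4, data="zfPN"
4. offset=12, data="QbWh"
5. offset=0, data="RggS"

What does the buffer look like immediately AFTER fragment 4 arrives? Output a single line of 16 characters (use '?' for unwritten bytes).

Fragment 1: offset=10 data="LH" -> buffer=??????????LH????
Fragment 2: offset=8 data="TC" -> buffer=????????TCLH????
Fragment 3: offset=4 data="zfPN" -> buffer=????zfPNTCLH????
Fragment 4: offset=12 data="QbWh" -> buffer=????zfPNTCLHQbWh

Answer: ????zfPNTCLHQbWh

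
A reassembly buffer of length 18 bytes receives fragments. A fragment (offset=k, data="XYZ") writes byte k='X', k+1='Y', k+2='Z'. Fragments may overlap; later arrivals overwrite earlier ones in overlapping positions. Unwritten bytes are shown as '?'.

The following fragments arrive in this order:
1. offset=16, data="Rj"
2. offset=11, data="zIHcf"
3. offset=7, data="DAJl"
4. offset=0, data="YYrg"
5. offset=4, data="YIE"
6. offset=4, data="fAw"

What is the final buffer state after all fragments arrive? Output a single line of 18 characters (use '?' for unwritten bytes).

Fragment 1: offset=16 data="Rj" -> buffer=????????????????Rj
Fragment 2: offset=11 data="zIHcf" -> buffer=???????????zIHcfRj
Fragment 3: offset=7 data="DAJl" -> buffer=???????DAJlzIHcfRj
Fragment 4: offset=0 data="YYrg" -> buffer=YYrg???DAJlzIHcfRj
Fragment 5: offset=4 data="YIE" -> buffer=YYrgYIEDAJlzIHcfRj
Fragment 6: offset=4 data="fAw" -> buffer=YYrgfAwDAJlzIHcfRj

Answer: YYrgfAwDAJlzIHcfRj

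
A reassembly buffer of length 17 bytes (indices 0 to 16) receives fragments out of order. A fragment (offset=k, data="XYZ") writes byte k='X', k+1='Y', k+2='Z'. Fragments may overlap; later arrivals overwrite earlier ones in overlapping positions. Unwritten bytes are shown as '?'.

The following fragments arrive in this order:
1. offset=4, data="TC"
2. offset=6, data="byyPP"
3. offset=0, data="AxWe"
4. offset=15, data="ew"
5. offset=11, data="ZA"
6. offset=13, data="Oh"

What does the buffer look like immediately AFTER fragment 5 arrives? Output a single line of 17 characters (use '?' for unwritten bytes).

Answer: AxWeTCbyyPPZA??ew

Derivation:
Fragment 1: offset=4 data="TC" -> buffer=????TC???????????
Fragment 2: offset=6 data="byyPP" -> buffer=????TCbyyPP??????
Fragment 3: offset=0 data="AxWe" -> buffer=AxWeTCbyyPP??????
Fragment 4: offset=15 data="ew" -> buffer=AxWeTCbyyPP????ew
Fragment 5: offset=11 data="ZA" -> buffer=AxWeTCbyyPPZA??ew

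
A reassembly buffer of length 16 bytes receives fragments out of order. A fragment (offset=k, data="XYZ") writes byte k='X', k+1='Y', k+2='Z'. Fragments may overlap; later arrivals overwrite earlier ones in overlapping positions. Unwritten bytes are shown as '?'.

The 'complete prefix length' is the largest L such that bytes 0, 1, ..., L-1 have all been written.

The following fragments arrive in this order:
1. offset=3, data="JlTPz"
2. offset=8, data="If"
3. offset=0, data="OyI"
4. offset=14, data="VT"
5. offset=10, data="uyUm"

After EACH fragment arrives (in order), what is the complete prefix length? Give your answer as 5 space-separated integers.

Answer: 0 0 10 10 16

Derivation:
Fragment 1: offset=3 data="JlTPz" -> buffer=???JlTPz???????? -> prefix_len=0
Fragment 2: offset=8 data="If" -> buffer=???JlTPzIf?????? -> prefix_len=0
Fragment 3: offset=0 data="OyI" -> buffer=OyIJlTPzIf?????? -> prefix_len=10
Fragment 4: offset=14 data="VT" -> buffer=OyIJlTPzIf????VT -> prefix_len=10
Fragment 5: offset=10 data="uyUm" -> buffer=OyIJlTPzIfuyUmVT -> prefix_len=16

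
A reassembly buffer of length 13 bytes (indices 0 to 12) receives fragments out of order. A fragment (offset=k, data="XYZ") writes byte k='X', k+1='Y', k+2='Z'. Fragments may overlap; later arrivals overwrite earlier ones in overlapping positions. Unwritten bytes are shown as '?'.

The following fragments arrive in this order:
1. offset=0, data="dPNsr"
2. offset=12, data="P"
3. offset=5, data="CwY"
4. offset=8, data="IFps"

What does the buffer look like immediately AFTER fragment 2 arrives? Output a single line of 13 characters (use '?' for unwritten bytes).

Answer: dPNsr???????P

Derivation:
Fragment 1: offset=0 data="dPNsr" -> buffer=dPNsr????????
Fragment 2: offset=12 data="P" -> buffer=dPNsr???????P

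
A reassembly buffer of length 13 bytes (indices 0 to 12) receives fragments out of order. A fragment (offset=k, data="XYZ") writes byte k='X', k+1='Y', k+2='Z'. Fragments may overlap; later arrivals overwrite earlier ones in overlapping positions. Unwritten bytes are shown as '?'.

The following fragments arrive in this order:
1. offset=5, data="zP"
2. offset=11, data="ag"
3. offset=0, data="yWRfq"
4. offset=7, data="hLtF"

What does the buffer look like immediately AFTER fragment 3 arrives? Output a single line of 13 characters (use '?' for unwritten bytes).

Fragment 1: offset=5 data="zP" -> buffer=?????zP??????
Fragment 2: offset=11 data="ag" -> buffer=?????zP????ag
Fragment 3: offset=0 data="yWRfq" -> buffer=yWRfqzP????ag

Answer: yWRfqzP????ag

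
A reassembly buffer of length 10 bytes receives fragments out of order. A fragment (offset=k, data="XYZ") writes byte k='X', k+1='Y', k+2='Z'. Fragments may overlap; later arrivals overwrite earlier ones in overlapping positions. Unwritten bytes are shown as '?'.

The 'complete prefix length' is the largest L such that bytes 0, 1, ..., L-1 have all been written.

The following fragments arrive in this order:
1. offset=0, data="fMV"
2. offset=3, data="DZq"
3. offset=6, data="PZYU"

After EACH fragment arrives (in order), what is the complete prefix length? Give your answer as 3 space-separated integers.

Answer: 3 6 10

Derivation:
Fragment 1: offset=0 data="fMV" -> buffer=fMV??????? -> prefix_len=3
Fragment 2: offset=3 data="DZq" -> buffer=fMVDZq???? -> prefix_len=6
Fragment 3: offset=6 data="PZYU" -> buffer=fMVDZqPZYU -> prefix_len=10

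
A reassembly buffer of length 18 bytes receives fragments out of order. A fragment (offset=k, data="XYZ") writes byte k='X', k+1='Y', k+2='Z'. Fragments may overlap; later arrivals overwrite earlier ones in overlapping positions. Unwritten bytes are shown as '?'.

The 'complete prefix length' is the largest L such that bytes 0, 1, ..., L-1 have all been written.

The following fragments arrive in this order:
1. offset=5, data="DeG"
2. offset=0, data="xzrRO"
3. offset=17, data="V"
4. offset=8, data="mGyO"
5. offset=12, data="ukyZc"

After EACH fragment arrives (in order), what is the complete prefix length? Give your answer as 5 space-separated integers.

Answer: 0 8 8 12 18

Derivation:
Fragment 1: offset=5 data="DeG" -> buffer=?????DeG?????????? -> prefix_len=0
Fragment 2: offset=0 data="xzrRO" -> buffer=xzrRODeG?????????? -> prefix_len=8
Fragment 3: offset=17 data="V" -> buffer=xzrRODeG?????????V -> prefix_len=8
Fragment 4: offset=8 data="mGyO" -> buffer=xzrRODeGmGyO?????V -> prefix_len=12
Fragment 5: offset=12 data="ukyZc" -> buffer=xzrRODeGmGyOukyZcV -> prefix_len=18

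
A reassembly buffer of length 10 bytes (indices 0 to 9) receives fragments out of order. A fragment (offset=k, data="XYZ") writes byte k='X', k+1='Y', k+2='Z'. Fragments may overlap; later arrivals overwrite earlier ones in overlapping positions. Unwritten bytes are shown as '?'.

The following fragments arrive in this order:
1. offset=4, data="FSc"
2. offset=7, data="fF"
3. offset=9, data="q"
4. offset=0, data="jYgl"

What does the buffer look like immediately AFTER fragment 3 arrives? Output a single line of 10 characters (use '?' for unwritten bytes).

Fragment 1: offset=4 data="FSc" -> buffer=????FSc???
Fragment 2: offset=7 data="fF" -> buffer=????FScfF?
Fragment 3: offset=9 data="q" -> buffer=????FScfFq

Answer: ????FScfFq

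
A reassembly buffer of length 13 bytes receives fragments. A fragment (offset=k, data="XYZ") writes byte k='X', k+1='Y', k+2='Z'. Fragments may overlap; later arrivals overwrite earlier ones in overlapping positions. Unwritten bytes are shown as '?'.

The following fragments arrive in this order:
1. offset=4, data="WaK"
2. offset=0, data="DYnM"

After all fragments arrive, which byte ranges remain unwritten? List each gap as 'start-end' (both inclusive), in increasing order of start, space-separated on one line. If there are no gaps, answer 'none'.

Fragment 1: offset=4 len=3
Fragment 2: offset=0 len=4
Gaps: 7-12

Answer: 7-12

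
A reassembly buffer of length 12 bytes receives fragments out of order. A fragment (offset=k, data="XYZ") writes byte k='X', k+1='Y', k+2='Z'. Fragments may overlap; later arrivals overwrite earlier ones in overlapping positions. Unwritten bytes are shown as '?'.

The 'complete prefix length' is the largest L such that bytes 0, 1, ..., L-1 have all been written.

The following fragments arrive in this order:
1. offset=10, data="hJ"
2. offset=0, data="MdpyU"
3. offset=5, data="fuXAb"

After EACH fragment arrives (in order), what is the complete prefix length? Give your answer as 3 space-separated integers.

Answer: 0 5 12

Derivation:
Fragment 1: offset=10 data="hJ" -> buffer=??????????hJ -> prefix_len=0
Fragment 2: offset=0 data="MdpyU" -> buffer=MdpyU?????hJ -> prefix_len=5
Fragment 3: offset=5 data="fuXAb" -> buffer=MdpyUfuXAbhJ -> prefix_len=12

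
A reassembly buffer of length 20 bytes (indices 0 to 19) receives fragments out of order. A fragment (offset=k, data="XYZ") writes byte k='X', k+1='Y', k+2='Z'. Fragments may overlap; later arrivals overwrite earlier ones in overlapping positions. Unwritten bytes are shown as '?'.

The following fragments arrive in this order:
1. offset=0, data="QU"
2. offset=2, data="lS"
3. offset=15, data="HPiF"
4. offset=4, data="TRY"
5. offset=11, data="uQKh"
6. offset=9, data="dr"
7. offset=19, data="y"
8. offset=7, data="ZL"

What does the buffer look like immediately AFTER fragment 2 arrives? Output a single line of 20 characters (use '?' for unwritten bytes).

Answer: QUlS????????????????

Derivation:
Fragment 1: offset=0 data="QU" -> buffer=QU??????????????????
Fragment 2: offset=2 data="lS" -> buffer=QUlS????????????????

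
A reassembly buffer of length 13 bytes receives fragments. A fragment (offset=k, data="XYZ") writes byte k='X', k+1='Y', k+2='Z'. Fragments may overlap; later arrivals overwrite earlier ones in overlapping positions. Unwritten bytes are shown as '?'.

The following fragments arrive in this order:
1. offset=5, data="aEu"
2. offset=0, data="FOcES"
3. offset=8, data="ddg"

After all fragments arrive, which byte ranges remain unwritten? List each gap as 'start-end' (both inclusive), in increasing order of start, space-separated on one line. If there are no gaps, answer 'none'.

Fragment 1: offset=5 len=3
Fragment 2: offset=0 len=5
Fragment 3: offset=8 len=3
Gaps: 11-12

Answer: 11-12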